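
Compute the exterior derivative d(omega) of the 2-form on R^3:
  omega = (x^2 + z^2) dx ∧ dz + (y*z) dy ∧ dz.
d(omega) = 0

For a 2-form omega = sum_{i<j} g_{ij} dx_i ∧ dx_j, the exterior derivative is
  d(omega) = sum_{i<j} d(g_{ij}) ∧ dx_i ∧ dx_j = sum_{i<j, k} (∂g_{ij}/∂x_k) dx_k ∧ dx_i ∧ dx_j.
Expand each term, using dx_k ∧ dx_i ∧ dx_j = sgn(permutation) dx_{(a)} ∧ dx_{(b)} ∧ dx_{(c)} with (a < b < c) sorted:

Collecting like 3-forms: d(omega) = 0.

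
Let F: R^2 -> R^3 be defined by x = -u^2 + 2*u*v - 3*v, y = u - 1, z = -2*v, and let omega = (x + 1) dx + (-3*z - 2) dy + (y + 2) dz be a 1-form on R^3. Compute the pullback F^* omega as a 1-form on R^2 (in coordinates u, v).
F^* omega = (2*u^3 - 6*u^2*v + 4*u*v^2 + 6*u*v - 2*u - 6*v^2 + 8*v - 2) du + (-2*u^3 + 4*u^2*v + 3*u^2 - 12*u*v + 9*v - 5) dv

Using F^*(f dg) = (f ∘ F) d(g ∘ F), substitute each coordinate x_i by F_i(u, v) in f_i, and replace dx_i by d F_i = (∂F_i/∂u) du + (∂F_i/∂v) dv.
  For the x component: f_1(F) = -u^2 + 2*u*v - 3*v + 1; d F_1 = (-2*u + 2*v) du + (2*u - 3) dv
  For the y component: f_2(F) = 6*v - 2; d F_2 = (1) du + (0) dv
  For the z component: f_3(F) = u + 1; d F_3 = (0) du + (-2) dv
Combining and collecting du, dv coefficients:
  coeff of du: 2*u^3 - 6*u^2*v + 4*u*v^2 + 6*u*v - 2*u - 6*v^2 + 8*v - 2
  coeff of dv: -2*u^3 + 4*u^2*v + 3*u^2 - 12*u*v + 9*v - 5
F^* omega = (2*u^3 - 6*u^2*v + 4*u*v^2 + 6*u*v - 2*u - 6*v^2 + 8*v - 2) du + (-2*u^3 + 4*u^2*v + 3*u^2 - 12*u*v + 9*v - 5) dv.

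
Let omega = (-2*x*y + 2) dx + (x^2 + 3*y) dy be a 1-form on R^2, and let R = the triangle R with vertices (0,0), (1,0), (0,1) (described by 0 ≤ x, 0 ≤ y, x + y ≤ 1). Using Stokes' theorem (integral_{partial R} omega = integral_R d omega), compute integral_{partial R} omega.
integral_(partial R) omega = 2/3

Stokes: integral_partial_R omega = integral_R d omega with d omega = (∂Q/∂x - ∂P/∂y) dx ∧ dy.
  ∂Q/∂x = 2*x
  ∂P/∂y = -2*x
  integrand = ∂Q/∂x - ∂P/∂y = 4*x.
Integrating over R: integral_0^1 integral_0^{1-x} (4*x) dy dx = 2/3.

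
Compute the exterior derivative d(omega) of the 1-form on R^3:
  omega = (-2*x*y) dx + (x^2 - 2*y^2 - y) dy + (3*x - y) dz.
d(omega) = (4*x) dx ∧ dy + (3) dx ∧ dz + (-1) dy ∧ dz

For a 1-form omega = sum_i f_i dx_i, the exterior derivative is
  d(omega) = sum_{i < j} (∂f_j/∂x_i - ∂f_i/∂x_j) dx_i ∧ dx_j.
  coefficient of dx ∧ dy: ∂f_2/∂x - ∂f_1/∂y = ∂(x^2 - 2*y^2 - y)/∂x - ∂(-2*x*y)/∂y = 4*x
  coefficient of dx ∧ dz: ∂f_3/∂x - ∂f_1/∂z = ∂(3*x - y)/∂x - ∂(-2*x*y)/∂z = 3
  coefficient of dy ∧ dz: ∂f_3/∂y - ∂f_2/∂z = ∂(3*x - y)/∂y - ∂(x^2 - 2*y^2 - y)/∂z = -1
Assembling: d(omega) = (4*x) dx ∧ dy + (3) dx ∧ dz + (-1) dy ∧ dz.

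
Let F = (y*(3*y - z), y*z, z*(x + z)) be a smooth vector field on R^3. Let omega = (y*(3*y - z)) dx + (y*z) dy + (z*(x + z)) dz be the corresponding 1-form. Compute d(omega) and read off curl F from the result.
d(omega) = (-y) dy ∧ dz + (-y - z) dz ∧ dx + (-6*y + z) dx ∧ dy; curl F = (-y, -y - z, -6*y + z)

d omega = sum_{i<j} (∂f_j/∂x_i - ∂f_i/∂x_j) dx_i ∧ dx_j. Under the identification (dy ∧ dz, dz ∧ dx, dx ∧ dy) ↔ (e_x, e_y, e_z), the coefficients are exactly the components of curl F. Compute:
  ∂R/∂y - ∂Q/∂z = (0) - (y) = -y
  ∂P/∂z - ∂R/∂x = (-y) - (z) = -y - z
  ∂Q/∂x - ∂P/∂y = (0) - (6*y - z) = -6*y + z.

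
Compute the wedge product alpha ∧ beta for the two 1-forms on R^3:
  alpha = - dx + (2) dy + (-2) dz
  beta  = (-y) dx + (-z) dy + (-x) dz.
alpha ∧ beta = (2*y + z) dx ∧ dy + (x - 2*y) dx ∧ dz + (-2*x - 2*z) dy ∧ dz

Distribute the wedge, using dx_i ∧ dx_j = -dx_j ∧ dx_i and dx_i ∧ dx_i = 0. For each pair (i, j) with i < j, the coefficient of dx_i ∧ dx_j in alpha ∧ beta is (alpha_i * beta_j - alpha_j * beta_i). Collecting: alpha ∧ beta = (2*y + z) dx ∧ dy + (x - 2*y) dx ∧ dz + (-2*x - 2*z) dy ∧ dz.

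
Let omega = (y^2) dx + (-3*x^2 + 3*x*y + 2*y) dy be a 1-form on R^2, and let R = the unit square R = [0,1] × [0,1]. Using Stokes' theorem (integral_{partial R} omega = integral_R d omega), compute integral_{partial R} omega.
integral_(partial R) omega = -5/2

Stokes: integral_partial_R omega = integral_R d omega with d omega = (∂Q/∂x - ∂P/∂y) dx ∧ dy.
  ∂Q/∂x = -6*x + 3*y
  ∂P/∂y = 2*y
  integrand = ∂Q/∂x - ∂P/∂y = -6*x + y.
Integrating over R: integral_0^1 integral_0^1 (-6*x + y) dx dy = -5/2.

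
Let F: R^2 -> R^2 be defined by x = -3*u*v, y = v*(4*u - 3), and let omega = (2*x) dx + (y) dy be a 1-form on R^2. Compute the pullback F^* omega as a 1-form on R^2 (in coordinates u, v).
F^* omega = (v^2*(34*u - 12)) du + (v*(34*u^2 - 24*u + 9)) dv

Using F^*(f dg) = (f ∘ F) d(g ∘ F), substitute each coordinate x_i by F_i(u, v) in f_i, and replace dx_i by d F_i = (∂F_i/∂u) du + (∂F_i/∂v) dv.
  For the x component: f_1(F) = -6*u*v; d F_1 = (-3*v) du + (-3*u) dv
  For the y component: f_2(F) = v*(4*u - 3); d F_2 = (4*v) du + (4*u - 3) dv
Combining and collecting du, dv coefficients:
  coeff of du: v^2*(34*u - 12)
  coeff of dv: v*(34*u^2 - 24*u + 9)
F^* omega = (v^2*(34*u - 12)) du + (v*(34*u^2 - 24*u + 9)) dv.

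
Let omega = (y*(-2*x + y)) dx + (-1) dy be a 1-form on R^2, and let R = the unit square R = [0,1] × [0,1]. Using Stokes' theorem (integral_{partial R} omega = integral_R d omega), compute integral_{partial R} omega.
integral_(partial R) omega = 0

Stokes: integral_partial_R omega = integral_R d omega with d omega = (∂Q/∂x - ∂P/∂y) dx ∧ dy.
  ∂Q/∂x = 0
  ∂P/∂y = -2*x + 2*y
  integrand = ∂Q/∂x - ∂P/∂y = 2*x - 2*y.
Integrating over R: integral_0^1 integral_0^1 (2*x - 2*y) dx dy = 0.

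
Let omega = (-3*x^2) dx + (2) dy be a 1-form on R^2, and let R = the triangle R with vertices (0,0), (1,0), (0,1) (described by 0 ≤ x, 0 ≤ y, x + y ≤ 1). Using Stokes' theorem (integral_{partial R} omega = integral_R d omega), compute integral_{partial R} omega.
integral_(partial R) omega = 0

Stokes: integral_partial_R omega = integral_R d omega with d omega = (∂Q/∂x - ∂P/∂y) dx ∧ dy.
  ∂Q/∂x = 0
  ∂P/∂y = 0
  integrand = ∂Q/∂x - ∂P/∂y = 0.
Integrating over R: integral_0^1 integral_0^{1-x} (0) dy dx = 0.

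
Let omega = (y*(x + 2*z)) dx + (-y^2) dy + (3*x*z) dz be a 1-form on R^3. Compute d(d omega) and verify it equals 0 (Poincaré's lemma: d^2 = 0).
d(d omega) = 0

Step 1: d omega = sum_{i<j} (∂f_j/∂x_i - ∂f_i/∂x_j) dx_i ∧ dx_j:
  coeff of dx ∧ dy: -x - 2*z
  coeff of dx ∧ dz: -2*y + 3*z
  coeff of dy ∧ dz: 0
Step 2: Apply d again to each 2-form coefficient. The only possible 3-form in R^3 is dx ∧ dy ∧ dz, with coefficient
  ∂(coeff of dy∧dz)/∂x - ∂(coeff of dx∧dz)/∂y + ∂(coeff of dx∧dy)/∂z
  = ∂/∂x (0) - ∂/∂y (-2*y + 3*z) + ∂/∂z (-x - 2*z).
Each of these terms simplifies to sums of mixed partials that cancel in pairs. The result is 0 (by equality of mixed partials for smooth functions — Schwarz / Clairaut).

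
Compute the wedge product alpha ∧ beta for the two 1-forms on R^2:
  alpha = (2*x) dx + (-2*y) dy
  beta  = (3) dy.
alpha ∧ beta = (6*x) dx ∧ dy

Distribute the wedge, using dx_i ∧ dx_j = -dx_j ∧ dx_i and dx_i ∧ dx_i = 0. For each pair (i, j) with i < j, the coefficient of dx_i ∧ dx_j in alpha ∧ beta is (alpha_i * beta_j - alpha_j * beta_i). Collecting: alpha ∧ beta = (6*x) dx ∧ dy.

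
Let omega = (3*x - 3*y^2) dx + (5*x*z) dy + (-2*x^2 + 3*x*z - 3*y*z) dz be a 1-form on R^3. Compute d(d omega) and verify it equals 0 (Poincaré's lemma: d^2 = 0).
d(d omega) = 0

Step 1: d omega = sum_{i<j} (∂f_j/∂x_i - ∂f_i/∂x_j) dx_i ∧ dx_j:
  coeff of dx ∧ dy: 6*y + 5*z
  coeff of dx ∧ dz: -4*x + 3*z
  coeff of dy ∧ dz: -5*x - 3*z
Step 2: Apply d again to each 2-form coefficient. The only possible 3-form in R^3 is dx ∧ dy ∧ dz, with coefficient
  ∂(coeff of dy∧dz)/∂x - ∂(coeff of dx∧dz)/∂y + ∂(coeff of dx∧dy)/∂z
  = ∂/∂x (-5*x - 3*z) - ∂/∂y (-4*x + 3*z) + ∂/∂z (6*y + 5*z).
Each of these terms simplifies to sums of mixed partials that cancel in pairs. The result is 0 (by equality of mixed partials for smooth functions — Schwarz / Clairaut).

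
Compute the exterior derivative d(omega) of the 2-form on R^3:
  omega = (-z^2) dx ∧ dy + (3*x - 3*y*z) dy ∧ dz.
d(omega) = (3 - 2*z) dx ∧ dy ∧ dz

For a 2-form omega = sum_{i<j} g_{ij} dx_i ∧ dx_j, the exterior derivative is
  d(omega) = sum_{i<j} d(g_{ij}) ∧ dx_i ∧ dx_j = sum_{i<j, k} (∂g_{ij}/∂x_k) dx_k ∧ dx_i ∧ dx_j.
Expand each term, using dx_k ∧ dx_i ∧ dx_j = sgn(permutation) dx_{(a)} ∧ dx_{(b)} ∧ dx_{(c)} with (a < b < c) sorted:
  d(-z^2) includes (∂/∂z)(-z^2) dz = (-2*z) dz, which multiplied by dx ∧ dy gives (-2*z) dx ∧ dy ∧ dz
  d(3*x - 3*y*z) includes (∂/∂x)(3*x - 3*y*z) dx = (3) dx, which multiplied by dy ∧ dz gives (3) dx ∧ dy ∧ dz
Collecting like 3-forms: d(omega) = (3 - 2*z) dx ∧ dy ∧ dz.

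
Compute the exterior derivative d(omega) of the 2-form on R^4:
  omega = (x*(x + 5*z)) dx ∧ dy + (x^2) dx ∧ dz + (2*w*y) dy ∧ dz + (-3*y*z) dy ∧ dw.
d(omega) = (5*x) dx ∧ dy ∧ dz + (5*y) dy ∧ dz ∧ dw

For a 2-form omega = sum_{i<j} g_{ij} dx_i ∧ dx_j, the exterior derivative is
  d(omega) = sum_{i<j} d(g_{ij}) ∧ dx_i ∧ dx_j = sum_{i<j, k} (∂g_{ij}/∂x_k) dx_k ∧ dx_i ∧ dx_j.
Expand each term, using dx_k ∧ dx_i ∧ dx_j = sgn(permutation) dx_{(a)} ∧ dx_{(b)} ∧ dx_{(c)} with (a < b < c) sorted:
  d(x*(x + 5*z)) includes (∂/∂z)(x*(x + 5*z)) dz = (5*x) dz, which multiplied by dx ∧ dy gives (5*x) dx ∧ dy ∧ dz
  d(2*w*y) includes (∂/∂w)(2*w*y) dw = (2*y) dw, which multiplied by dy ∧ dz gives (2*y) dy ∧ dz ∧ dw
  d(-3*y*z) includes (∂/∂z)(-3*y*z) dz = (-3*y) dz, which multiplied by dy ∧ dw gives (3*y) dy ∧ dz ∧ dw
Collecting like 3-forms: d(omega) = (5*x) dx ∧ dy ∧ dz + (5*y) dy ∧ dz ∧ dw.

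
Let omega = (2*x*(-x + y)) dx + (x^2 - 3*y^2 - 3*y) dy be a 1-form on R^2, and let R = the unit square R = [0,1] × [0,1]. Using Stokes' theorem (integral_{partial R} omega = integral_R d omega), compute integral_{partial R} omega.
integral_(partial R) omega = 0

Stokes: integral_partial_R omega = integral_R d omega with d omega = (∂Q/∂x - ∂P/∂y) dx ∧ dy.
  ∂Q/∂x = 2*x
  ∂P/∂y = 2*x
  integrand = ∂Q/∂x - ∂P/∂y = 0.
Integrating over R: integral_0^1 integral_0^1 (0) dx dy = 0.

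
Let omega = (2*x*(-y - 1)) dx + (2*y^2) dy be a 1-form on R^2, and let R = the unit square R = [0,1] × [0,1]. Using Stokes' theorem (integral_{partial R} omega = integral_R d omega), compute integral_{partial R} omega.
integral_(partial R) omega = 1

Stokes: integral_partial_R omega = integral_R d omega with d omega = (∂Q/∂x - ∂P/∂y) dx ∧ dy.
  ∂Q/∂x = 0
  ∂P/∂y = -2*x
  integrand = ∂Q/∂x - ∂P/∂y = 2*x.
Integrating over R: integral_0^1 integral_0^1 (2*x) dx dy = 1.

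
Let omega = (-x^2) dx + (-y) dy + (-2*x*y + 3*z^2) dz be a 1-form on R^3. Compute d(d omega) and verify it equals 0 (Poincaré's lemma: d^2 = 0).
d(d omega) = 0

Step 1: d omega = sum_{i<j} (∂f_j/∂x_i - ∂f_i/∂x_j) dx_i ∧ dx_j:
  coeff of dx ∧ dy: 0
  coeff of dx ∧ dz: -2*y
  coeff of dy ∧ dz: -2*x
Step 2: Apply d again to each 2-form coefficient. The only possible 3-form in R^3 is dx ∧ dy ∧ dz, with coefficient
  ∂(coeff of dy∧dz)/∂x - ∂(coeff of dx∧dz)/∂y + ∂(coeff of dx∧dy)/∂z
  = ∂/∂x (-2*x) - ∂/∂y (-2*y) + ∂/∂z (0).
Each of these terms simplifies to sums of mixed partials that cancel in pairs. The result is 0 (by equality of mixed partials for smooth functions — Schwarz / Clairaut).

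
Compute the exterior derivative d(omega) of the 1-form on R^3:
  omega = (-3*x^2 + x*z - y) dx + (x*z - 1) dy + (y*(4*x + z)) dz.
d(omega) = (z + 1) dx ∧ dy + (-x + 4*y) dx ∧ dz + (3*x + z) dy ∧ dz

For a 1-form omega = sum_i f_i dx_i, the exterior derivative is
  d(omega) = sum_{i < j} (∂f_j/∂x_i - ∂f_i/∂x_j) dx_i ∧ dx_j.
  coefficient of dx ∧ dy: ∂f_2/∂x - ∂f_1/∂y = ∂(x*z - 1)/∂x - ∂(-3*x^2 + x*z - y)/∂y = z + 1
  coefficient of dx ∧ dz: ∂f_3/∂x - ∂f_1/∂z = ∂(y*(4*x + z))/∂x - ∂(-3*x^2 + x*z - y)/∂z = -x + 4*y
  coefficient of dy ∧ dz: ∂f_3/∂y - ∂f_2/∂z = ∂(y*(4*x + z))/∂y - ∂(x*z - 1)/∂z = 3*x + z
Assembling: d(omega) = (z + 1) dx ∧ dy + (-x + 4*y) dx ∧ dz + (3*x + z) dy ∧ dz.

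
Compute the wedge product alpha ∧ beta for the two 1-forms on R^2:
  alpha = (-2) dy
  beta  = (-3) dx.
alpha ∧ beta = (-6) dx ∧ dy

Distribute the wedge, using dx_i ∧ dx_j = -dx_j ∧ dx_i and dx_i ∧ dx_i = 0. For each pair (i, j) with i < j, the coefficient of dx_i ∧ dx_j in alpha ∧ beta is (alpha_i * beta_j - alpha_j * beta_i). Collecting: alpha ∧ beta = (-6) dx ∧ dy.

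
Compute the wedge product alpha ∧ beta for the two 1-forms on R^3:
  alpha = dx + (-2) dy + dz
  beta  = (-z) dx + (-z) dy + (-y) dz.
alpha ∧ beta = (-3*z) dx ∧ dy + (-y + z) dx ∧ dz + (2*y + z) dy ∧ dz

Distribute the wedge, using dx_i ∧ dx_j = -dx_j ∧ dx_i and dx_i ∧ dx_i = 0. For each pair (i, j) with i < j, the coefficient of dx_i ∧ dx_j in alpha ∧ beta is (alpha_i * beta_j - alpha_j * beta_i). Collecting: alpha ∧ beta = (-3*z) dx ∧ dy + (-y + z) dx ∧ dz + (2*y + z) dy ∧ dz.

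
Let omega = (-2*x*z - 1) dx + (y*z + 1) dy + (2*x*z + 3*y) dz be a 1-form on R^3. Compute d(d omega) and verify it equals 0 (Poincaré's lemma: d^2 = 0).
d(d omega) = 0

Step 1: d omega = sum_{i<j} (∂f_j/∂x_i - ∂f_i/∂x_j) dx_i ∧ dx_j:
  coeff of dx ∧ dy: 0
  coeff of dx ∧ dz: 2*x + 2*z
  coeff of dy ∧ dz: 3 - y
Step 2: Apply d again to each 2-form coefficient. The only possible 3-form in R^3 is dx ∧ dy ∧ dz, with coefficient
  ∂(coeff of dy∧dz)/∂x - ∂(coeff of dx∧dz)/∂y + ∂(coeff of dx∧dy)/∂z
  = ∂/∂x (3 - y) - ∂/∂y (2*x + 2*z) + ∂/∂z (0).
Each of these terms simplifies to sums of mixed partials that cancel in pairs. The result is 0 (by equality of mixed partials for smooth functions — Schwarz / Clairaut).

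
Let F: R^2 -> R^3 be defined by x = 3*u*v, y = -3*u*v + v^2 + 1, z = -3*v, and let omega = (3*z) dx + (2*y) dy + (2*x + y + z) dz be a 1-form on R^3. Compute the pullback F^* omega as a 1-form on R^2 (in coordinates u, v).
F^* omega = (3*v*(6*u*v - 2*v^2 - 9*v - 2)) du + (18*u^2*v - 18*u*v^2 - 36*u*v - 6*u + 4*v^3 - 3*v^2 + 13*v - 3) dv

Using F^*(f dg) = (f ∘ F) d(g ∘ F), substitute each coordinate x_i by F_i(u, v) in f_i, and replace dx_i by d F_i = (∂F_i/∂u) du + (∂F_i/∂v) dv.
  For the x component: f_1(F) = -9*v; d F_1 = (3*v) du + (3*u) dv
  For the y component: f_2(F) = -6*u*v + 2*v^2 + 2; d F_2 = (-3*v) du + (-3*u + 2*v) dv
  For the z component: f_3(F) = 3*u*v + v^2 - 3*v + 1; d F_3 = (0) du + (-3) dv
Combining and collecting du, dv coefficients:
  coeff of du: 3*v*(6*u*v - 2*v^2 - 9*v - 2)
  coeff of dv: 18*u^2*v - 18*u*v^2 - 36*u*v - 6*u + 4*v^3 - 3*v^2 + 13*v - 3
F^* omega = (3*v*(6*u*v - 2*v^2 - 9*v - 2)) du + (18*u^2*v - 18*u*v^2 - 36*u*v - 6*u + 4*v^3 - 3*v^2 + 13*v - 3) dv.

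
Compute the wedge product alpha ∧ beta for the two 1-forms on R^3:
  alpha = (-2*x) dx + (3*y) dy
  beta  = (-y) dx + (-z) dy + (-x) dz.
alpha ∧ beta = (2*x*z + 3*y^2) dx ∧ dy + (2*x^2) dx ∧ dz + (-3*x*y) dy ∧ dz

Distribute the wedge, using dx_i ∧ dx_j = -dx_j ∧ dx_i and dx_i ∧ dx_i = 0. For each pair (i, j) with i < j, the coefficient of dx_i ∧ dx_j in alpha ∧ beta is (alpha_i * beta_j - alpha_j * beta_i). Collecting: alpha ∧ beta = (2*x*z + 3*y^2) dx ∧ dy + (2*x^2) dx ∧ dz + (-3*x*y) dy ∧ dz.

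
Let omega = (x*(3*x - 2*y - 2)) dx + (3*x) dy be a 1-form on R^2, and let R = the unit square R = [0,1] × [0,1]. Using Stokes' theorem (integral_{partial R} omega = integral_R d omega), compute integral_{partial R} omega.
integral_(partial R) omega = 4

Stokes: integral_partial_R omega = integral_R d omega with d omega = (∂Q/∂x - ∂P/∂y) dx ∧ dy.
  ∂Q/∂x = 3
  ∂P/∂y = -2*x
  integrand = ∂Q/∂x - ∂P/∂y = 2*x + 3.
Integrating over R: integral_0^1 integral_0^1 (2*x + 3) dx dy = 4.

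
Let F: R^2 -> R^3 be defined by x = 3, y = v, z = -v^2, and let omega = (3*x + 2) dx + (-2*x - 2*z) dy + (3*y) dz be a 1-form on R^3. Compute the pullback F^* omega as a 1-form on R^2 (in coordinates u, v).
F^* omega = (-4*v^2 - 6) dv

Using F^*(f dg) = (f ∘ F) d(g ∘ F), substitute each coordinate x_i by F_i(u, v) in f_i, and replace dx_i by d F_i = (∂F_i/∂u) du + (∂F_i/∂v) dv.
  For the x component: f_1(F) = 11; d F_1 = (0) du + (0) dv
  For the y component: f_2(F) = 2*v^2 - 6; d F_2 = (0) du + (1) dv
  For the z component: f_3(F) = 3*v; d F_3 = (0) du + (-2*v) dv
Combining and collecting du, dv coefficients:
  coeff of du: 0
  coeff of dv: -4*v^2 - 6
F^* omega = (-4*v^2 - 6) dv.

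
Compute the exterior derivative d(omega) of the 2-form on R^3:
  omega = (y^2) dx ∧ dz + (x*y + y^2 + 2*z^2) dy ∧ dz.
d(omega) = (-y) dx ∧ dy ∧ dz

For a 2-form omega = sum_{i<j} g_{ij} dx_i ∧ dx_j, the exterior derivative is
  d(omega) = sum_{i<j} d(g_{ij}) ∧ dx_i ∧ dx_j = sum_{i<j, k} (∂g_{ij}/∂x_k) dx_k ∧ dx_i ∧ dx_j.
Expand each term, using dx_k ∧ dx_i ∧ dx_j = sgn(permutation) dx_{(a)} ∧ dx_{(b)} ∧ dx_{(c)} with (a < b < c) sorted:
  d(y^2) includes (∂/∂y)(y^2) dy = (2*y) dy, which multiplied by dx ∧ dz gives (-2*y) dx ∧ dy ∧ dz
  d(x*y + y^2 + 2*z^2) includes (∂/∂x)(x*y + y^2 + 2*z^2) dx = (y) dx, which multiplied by dy ∧ dz gives (y) dx ∧ dy ∧ dz
Collecting like 3-forms: d(omega) = (-y) dx ∧ dy ∧ dz.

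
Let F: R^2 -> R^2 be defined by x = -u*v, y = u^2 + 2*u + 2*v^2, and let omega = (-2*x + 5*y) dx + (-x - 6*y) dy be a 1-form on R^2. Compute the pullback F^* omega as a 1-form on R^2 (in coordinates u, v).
F^* omega = (-12*u^3 - 3*u^2*v - 36*u^2 - 26*u*v^2 - 8*u*v - 24*u - 10*v^3 - 24*v^2) du + (-5*u^3 - 26*u^2*v - 10*u^2 - 6*u*v^2 - 48*u*v - 48*v^3) dv

Using F^*(f dg) = (f ∘ F) d(g ∘ F), substitute each coordinate x_i by F_i(u, v) in f_i, and replace dx_i by d F_i = (∂F_i/∂u) du + (∂F_i/∂v) dv.
  For the x component: f_1(F) = 5*u^2 + 2*u*v + 10*u + 10*v^2; d F_1 = (-v) du + (-u) dv
  For the y component: f_2(F) = -6*u^2 + u*v - 12*u - 12*v^2; d F_2 = (2*u + 2) du + (4*v) dv
Combining and collecting du, dv coefficients:
  coeff of du: -12*u^3 - 3*u^2*v - 36*u^2 - 26*u*v^2 - 8*u*v - 24*u - 10*v^3 - 24*v^2
  coeff of dv: -5*u^3 - 26*u^2*v - 10*u^2 - 6*u*v^2 - 48*u*v - 48*v^3
F^* omega = (-12*u^3 - 3*u^2*v - 36*u^2 - 26*u*v^2 - 8*u*v - 24*u - 10*v^3 - 24*v^2) du + (-5*u^3 - 26*u^2*v - 10*u^2 - 6*u*v^2 - 48*u*v - 48*v^3) dv.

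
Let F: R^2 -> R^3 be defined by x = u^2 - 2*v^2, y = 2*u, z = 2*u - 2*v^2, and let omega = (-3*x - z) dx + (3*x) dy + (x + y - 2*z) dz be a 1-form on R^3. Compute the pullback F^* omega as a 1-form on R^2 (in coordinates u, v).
F^* omega = (-6*u^3 + 4*u^2 + 16*u*v^2 - 4*u - 8*v^2) du + (8*v*(u^2 + 2*u - 5*v^2)) dv

Using F^*(f dg) = (f ∘ F) d(g ∘ F), substitute each coordinate x_i by F_i(u, v) in f_i, and replace dx_i by d F_i = (∂F_i/∂u) du + (∂F_i/∂v) dv.
  For the x component: f_1(F) = -3*u^2 - 2*u + 8*v^2; d F_1 = (2*u) du + (-4*v) dv
  For the y component: f_2(F) = 3*u^2 - 6*v^2; d F_2 = (2) du + (0) dv
  For the z component: f_3(F) = u^2 - 2*u + 2*v^2; d F_3 = (2) du + (-4*v) dv
Combining and collecting du, dv coefficients:
  coeff of du: -6*u^3 + 4*u^2 + 16*u*v^2 - 4*u - 8*v^2
  coeff of dv: 8*v*(u^2 + 2*u - 5*v^2)
F^* omega = (-6*u^3 + 4*u^2 + 16*u*v^2 - 4*u - 8*v^2) du + (8*v*(u^2 + 2*u - 5*v^2)) dv.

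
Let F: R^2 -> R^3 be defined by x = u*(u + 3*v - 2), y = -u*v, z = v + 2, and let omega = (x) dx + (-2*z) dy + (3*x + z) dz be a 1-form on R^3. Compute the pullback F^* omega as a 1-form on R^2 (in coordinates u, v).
F^* omega = (2*u^3 + 9*u^2*v - 6*u^2 + 9*u*v^2 - 12*u*v + 4*u + 2*v^2 + 4*v) du + (3*u^3 + 9*u^2*v - 3*u^2 + 11*u*v - 2*u + v + 2) dv

Using F^*(f dg) = (f ∘ F) d(g ∘ F), substitute each coordinate x_i by F_i(u, v) in f_i, and replace dx_i by d F_i = (∂F_i/∂u) du + (∂F_i/∂v) dv.
  For the x component: f_1(F) = u*(u + 3*v - 2); d F_1 = (2*u + 3*v - 2) du + (3*u) dv
  For the y component: f_2(F) = -2*v - 4; d F_2 = (-v) du + (-u) dv
  For the z component: f_3(F) = 3*u^2 + 9*u*v - 6*u + v + 2; d F_3 = (0) du + (1) dv
Combining and collecting du, dv coefficients:
  coeff of du: 2*u^3 + 9*u^2*v - 6*u^2 + 9*u*v^2 - 12*u*v + 4*u + 2*v^2 + 4*v
  coeff of dv: 3*u^3 + 9*u^2*v - 3*u^2 + 11*u*v - 2*u + v + 2
F^* omega = (2*u^3 + 9*u^2*v - 6*u^2 + 9*u*v^2 - 12*u*v + 4*u + 2*v^2 + 4*v) du + (3*u^3 + 9*u^2*v - 3*u^2 + 11*u*v - 2*u + v + 2) dv.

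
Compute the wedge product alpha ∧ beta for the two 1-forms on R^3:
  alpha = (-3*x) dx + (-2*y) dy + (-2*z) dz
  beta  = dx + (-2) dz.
alpha ∧ beta = (6*x + 2*z) dx ∧ dz + (2*y) dx ∧ dy + (4*y) dy ∧ dz

Distribute the wedge, using dx_i ∧ dx_j = -dx_j ∧ dx_i and dx_i ∧ dx_i = 0. For each pair (i, j) with i < j, the coefficient of dx_i ∧ dx_j in alpha ∧ beta is (alpha_i * beta_j - alpha_j * beta_i). Collecting: alpha ∧ beta = (6*x + 2*z) dx ∧ dz + (2*y) dx ∧ dy + (4*y) dy ∧ dz.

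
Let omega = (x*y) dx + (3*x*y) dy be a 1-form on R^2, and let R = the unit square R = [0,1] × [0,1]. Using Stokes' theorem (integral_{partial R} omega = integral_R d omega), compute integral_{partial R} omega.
integral_(partial R) omega = 1

Stokes: integral_partial_R omega = integral_R d omega with d omega = (∂Q/∂x - ∂P/∂y) dx ∧ dy.
  ∂Q/∂x = 3*y
  ∂P/∂y = x
  integrand = ∂Q/∂x - ∂P/∂y = -x + 3*y.
Integrating over R: integral_0^1 integral_0^1 (-x + 3*y) dx dy = 1.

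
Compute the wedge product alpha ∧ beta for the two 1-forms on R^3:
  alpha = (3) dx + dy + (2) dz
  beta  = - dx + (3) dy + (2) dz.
alpha ∧ beta = (10) dx ∧ dy + (8) dx ∧ dz + (-4) dy ∧ dz

Distribute the wedge, using dx_i ∧ dx_j = -dx_j ∧ dx_i and dx_i ∧ dx_i = 0. For each pair (i, j) with i < j, the coefficient of dx_i ∧ dx_j in alpha ∧ beta is (alpha_i * beta_j - alpha_j * beta_i). Collecting: alpha ∧ beta = (10) dx ∧ dy + (8) dx ∧ dz + (-4) dy ∧ dz.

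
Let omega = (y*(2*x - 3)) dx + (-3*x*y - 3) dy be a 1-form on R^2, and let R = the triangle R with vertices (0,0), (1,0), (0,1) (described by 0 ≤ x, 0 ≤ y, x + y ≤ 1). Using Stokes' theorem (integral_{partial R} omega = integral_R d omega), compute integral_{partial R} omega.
integral_(partial R) omega = 2/3

Stokes: integral_partial_R omega = integral_R d omega with d omega = (∂Q/∂x - ∂P/∂y) dx ∧ dy.
  ∂Q/∂x = -3*y
  ∂P/∂y = 2*x - 3
  integrand = ∂Q/∂x - ∂P/∂y = -2*x - 3*y + 3.
Integrating over R: integral_0^1 integral_0^{1-x} (-2*x - 3*y + 3) dy dx = 2/3.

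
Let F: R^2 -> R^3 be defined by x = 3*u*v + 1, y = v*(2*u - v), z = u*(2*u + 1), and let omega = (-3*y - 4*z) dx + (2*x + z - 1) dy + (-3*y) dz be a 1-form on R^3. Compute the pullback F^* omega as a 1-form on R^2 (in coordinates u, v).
F^* omega = (v*(-44*u^2 + 6*u*v - 16*u + 9*v^2 + 3*v + 2)) du + (-20*u^3 - 10*u^2*v - 10*u^2 - 3*u*v^2 - 2*u*v + 2*u - 2*v) dv

Using F^*(f dg) = (f ∘ F) d(g ∘ F), substitute each coordinate x_i by F_i(u, v) in f_i, and replace dx_i by d F_i = (∂F_i/∂u) du + (∂F_i/∂v) dv.
  For the x component: f_1(F) = -8*u^2 - 6*u*v - 4*u + 3*v^2; d F_1 = (3*v) du + (3*u) dv
  For the y component: f_2(F) = 2*u^2 + 6*u*v + u + 1; d F_2 = (2*v) du + (2*u - 2*v) dv
  For the z component: f_3(F) = 3*v*(-2*u + v); d F_3 = (4*u + 1) du + (0) dv
Combining and collecting du, dv coefficients:
  coeff of du: v*(-44*u^2 + 6*u*v - 16*u + 9*v^2 + 3*v + 2)
  coeff of dv: -20*u^3 - 10*u^2*v - 10*u^2 - 3*u*v^2 - 2*u*v + 2*u - 2*v
F^* omega = (v*(-44*u^2 + 6*u*v - 16*u + 9*v^2 + 3*v + 2)) du + (-20*u^3 - 10*u^2*v - 10*u^2 - 3*u*v^2 - 2*u*v + 2*u - 2*v) dv.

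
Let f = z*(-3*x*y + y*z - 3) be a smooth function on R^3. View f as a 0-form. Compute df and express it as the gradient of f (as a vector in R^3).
df = (-3*y*z) dx + (z*(-3*x + z)) dy + (-3*x*y + 2*y*z - 3) dz; grad f = (-3*y*z, z*(-3*x + z), -3*x*y + 2*y*z - 3)

For a 0-form f, d f = (∂f/∂x) dx + (∂f/∂y) dy + (∂f/∂z) dz. The components of the vector representation are exactly the entries of grad f in Cartesian coordinates:
  ∂f/∂x = -3*y*z
  ∂f/∂y = z*(-3*x + z)
  ∂f/∂z = -3*x*y + 2*y*z - 3.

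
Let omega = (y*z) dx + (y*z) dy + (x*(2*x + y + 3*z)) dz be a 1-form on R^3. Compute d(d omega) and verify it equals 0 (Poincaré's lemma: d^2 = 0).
d(d omega) = 0

Step 1: d omega = sum_{i<j} (∂f_j/∂x_i - ∂f_i/∂x_j) dx_i ∧ dx_j:
  coeff of dx ∧ dy: -z
  coeff of dx ∧ dz: 4*x + 3*z
  coeff of dy ∧ dz: x - y
Step 2: Apply d again to each 2-form coefficient. The only possible 3-form in R^3 is dx ∧ dy ∧ dz, with coefficient
  ∂(coeff of dy∧dz)/∂x - ∂(coeff of dx∧dz)/∂y + ∂(coeff of dx∧dy)/∂z
  = ∂/∂x (x - y) - ∂/∂y (4*x + 3*z) + ∂/∂z (-z).
Each of these terms simplifies to sums of mixed partials that cancel in pairs. The result is 0 (by equality of mixed partials for smooth functions — Schwarz / Clairaut).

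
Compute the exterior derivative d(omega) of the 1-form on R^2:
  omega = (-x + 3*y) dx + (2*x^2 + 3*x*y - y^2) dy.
d(omega) = (4*x + 3*y - 3) dx ∧ dy

For a 1-form omega = sum_i f_i dx_i, the exterior derivative is
  d(omega) = sum_{i < j} (∂f_j/∂x_i - ∂f_i/∂x_j) dx_i ∧ dx_j.
  coefficient of dx ∧ dy: ∂f_2/∂x - ∂f_1/∂y = ∂(2*x^2 + 3*x*y - y^2)/∂x - ∂(-x + 3*y)/∂y = 4*x + 3*y - 3
Assembling: d(omega) = (4*x + 3*y - 3) dx ∧ dy.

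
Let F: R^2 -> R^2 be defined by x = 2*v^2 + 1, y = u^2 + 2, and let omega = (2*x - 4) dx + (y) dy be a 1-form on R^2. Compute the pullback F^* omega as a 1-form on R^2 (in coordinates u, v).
F^* omega = (2*u*(u^2 + 2)) du + (16*v^3 - 8*v) dv

Using F^*(f dg) = (f ∘ F) d(g ∘ F), substitute each coordinate x_i by F_i(u, v) in f_i, and replace dx_i by d F_i = (∂F_i/∂u) du + (∂F_i/∂v) dv.
  For the x component: f_1(F) = 4*v^2 - 2; d F_1 = (0) du + (4*v) dv
  For the y component: f_2(F) = u^2 + 2; d F_2 = (2*u) du + (0) dv
Combining and collecting du, dv coefficients:
  coeff of du: 2*u*(u^2 + 2)
  coeff of dv: 16*v^3 - 8*v
F^* omega = (2*u*(u^2 + 2)) du + (16*v^3 - 8*v) dv.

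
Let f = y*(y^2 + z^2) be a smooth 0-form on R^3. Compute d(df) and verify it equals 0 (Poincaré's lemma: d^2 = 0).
d(df) = 0

Step 1: df = sum_i (∂f/∂x_i) dx_i = (0) dx + (3*y^2 + z^2) dy + (2*y*z) dz.
Step 2: Apply d again. Using the 1-form formula, the coefficient of dx ∧ dy in d(df) is ∂^2 f/∂x ∂y - ∂^2 f/∂y ∂x = (0) - (0) = 0 (equality of mixed partials for smooth f).
Similarly for dx ∧ dz and dy ∧ dz — all coefficients vanish. So d(df) = 0.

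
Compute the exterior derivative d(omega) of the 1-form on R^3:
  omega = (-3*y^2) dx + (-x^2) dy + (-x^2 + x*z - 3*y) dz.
d(omega) = (-2*x + 6*y) dx ∧ dy + (-2*x + z) dx ∧ dz + (-3) dy ∧ dz

For a 1-form omega = sum_i f_i dx_i, the exterior derivative is
  d(omega) = sum_{i < j} (∂f_j/∂x_i - ∂f_i/∂x_j) dx_i ∧ dx_j.
  coefficient of dx ∧ dy: ∂f_2/∂x - ∂f_1/∂y = ∂(-x^2)/∂x - ∂(-3*y^2)/∂y = -2*x + 6*y
  coefficient of dx ∧ dz: ∂f_3/∂x - ∂f_1/∂z = ∂(-x^2 + x*z - 3*y)/∂x - ∂(-3*y^2)/∂z = -2*x + z
  coefficient of dy ∧ dz: ∂f_3/∂y - ∂f_2/∂z = ∂(-x^2 + x*z - 3*y)/∂y - ∂(-x^2)/∂z = -3
Assembling: d(omega) = (-2*x + 6*y) dx ∧ dy + (-2*x + z) dx ∧ dz + (-3) dy ∧ dz.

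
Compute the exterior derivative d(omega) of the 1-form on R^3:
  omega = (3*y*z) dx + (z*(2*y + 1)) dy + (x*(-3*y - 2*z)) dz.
d(omega) = (-3*z) dx ∧ dy + (-6*y - 2*z) dx ∧ dz + (-3*x - 2*y - 1) dy ∧ dz

For a 1-form omega = sum_i f_i dx_i, the exterior derivative is
  d(omega) = sum_{i < j} (∂f_j/∂x_i - ∂f_i/∂x_j) dx_i ∧ dx_j.
  coefficient of dx ∧ dy: ∂f_2/∂x - ∂f_1/∂y = ∂(z*(2*y + 1))/∂x - ∂(3*y*z)/∂y = -3*z
  coefficient of dx ∧ dz: ∂f_3/∂x - ∂f_1/∂z = ∂(x*(-3*y - 2*z))/∂x - ∂(3*y*z)/∂z = -6*y - 2*z
  coefficient of dy ∧ dz: ∂f_3/∂y - ∂f_2/∂z = ∂(x*(-3*y - 2*z))/∂y - ∂(z*(2*y + 1))/∂z = -3*x - 2*y - 1
Assembling: d(omega) = (-3*z) dx ∧ dy + (-6*y - 2*z) dx ∧ dz + (-3*x - 2*y - 1) dy ∧ dz.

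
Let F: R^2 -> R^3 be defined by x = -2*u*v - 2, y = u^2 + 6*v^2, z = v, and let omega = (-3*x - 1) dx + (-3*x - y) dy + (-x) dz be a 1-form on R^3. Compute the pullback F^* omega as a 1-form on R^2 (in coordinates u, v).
F^* omega = (-2*u^3 + 12*u^2*v - 24*u*v^2 + 12*u - 10*v) du + (-24*u^2*v + 72*u*v^2 + 2*u*v - 10*u - 72*v^3 + 72*v + 2) dv

Using F^*(f dg) = (f ∘ F) d(g ∘ F), substitute each coordinate x_i by F_i(u, v) in f_i, and replace dx_i by d F_i = (∂F_i/∂u) du + (∂F_i/∂v) dv.
  For the x component: f_1(F) = 6*u*v + 5; d F_1 = (-2*v) du + (-2*u) dv
  For the y component: f_2(F) = -u^2 + 6*u*v - 6*v^2 + 6; d F_2 = (2*u) du + (12*v) dv
  For the z component: f_3(F) = 2*u*v + 2; d F_3 = (0) du + (1) dv
Combining and collecting du, dv coefficients:
  coeff of du: -2*u^3 + 12*u^2*v - 24*u*v^2 + 12*u - 10*v
  coeff of dv: -24*u^2*v + 72*u*v^2 + 2*u*v - 10*u - 72*v^3 + 72*v + 2
F^* omega = (-2*u^3 + 12*u^2*v - 24*u*v^2 + 12*u - 10*v) du + (-24*u^2*v + 72*u*v^2 + 2*u*v - 10*u - 72*v^3 + 72*v + 2) dv.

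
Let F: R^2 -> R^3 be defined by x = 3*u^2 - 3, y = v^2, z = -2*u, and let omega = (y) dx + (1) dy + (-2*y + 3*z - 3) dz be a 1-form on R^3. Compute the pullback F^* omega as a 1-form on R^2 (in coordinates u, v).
F^* omega = (6*u*v^2 + 12*u + 4*v^2 + 6) du + (2*v) dv

Using F^*(f dg) = (f ∘ F) d(g ∘ F), substitute each coordinate x_i by F_i(u, v) in f_i, and replace dx_i by d F_i = (∂F_i/∂u) du + (∂F_i/∂v) dv.
  For the x component: f_1(F) = v^2; d F_1 = (6*u) du + (0) dv
  For the y component: f_2(F) = 1; d F_2 = (0) du + (2*v) dv
  For the z component: f_3(F) = -6*u - 2*v^2 - 3; d F_3 = (-2) du + (0) dv
Combining and collecting du, dv coefficients:
  coeff of du: 6*u*v^2 + 12*u + 4*v^2 + 6
  coeff of dv: 2*v
F^* omega = (6*u*v^2 + 12*u + 4*v^2 + 6) du + (2*v) dv.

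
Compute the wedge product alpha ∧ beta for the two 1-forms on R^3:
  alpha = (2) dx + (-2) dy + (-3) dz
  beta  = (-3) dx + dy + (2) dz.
alpha ∧ beta = (-4) dx ∧ dy + (-5) dx ∧ dz + (-1) dy ∧ dz

Distribute the wedge, using dx_i ∧ dx_j = -dx_j ∧ dx_i and dx_i ∧ dx_i = 0. For each pair (i, j) with i < j, the coefficient of dx_i ∧ dx_j in alpha ∧ beta is (alpha_i * beta_j - alpha_j * beta_i). Collecting: alpha ∧ beta = (-4) dx ∧ dy + (-5) dx ∧ dz + (-1) dy ∧ dz.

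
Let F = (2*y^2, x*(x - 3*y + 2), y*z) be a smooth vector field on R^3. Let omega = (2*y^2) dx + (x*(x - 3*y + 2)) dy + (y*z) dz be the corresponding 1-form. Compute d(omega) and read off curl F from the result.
d(omega) = (z) dy ∧ dz + (0) dz ∧ dx + (2*x - 7*y + 2) dx ∧ dy; curl F = (z, 0, 2*x - 7*y + 2)

d omega = sum_{i<j} (∂f_j/∂x_i - ∂f_i/∂x_j) dx_i ∧ dx_j. Under the identification (dy ∧ dz, dz ∧ dx, dx ∧ dy) ↔ (e_x, e_y, e_z), the coefficients are exactly the components of curl F. Compute:
  ∂R/∂y - ∂Q/∂z = (z) - (0) = z
  ∂P/∂z - ∂R/∂x = (0) - (0) = 0
  ∂Q/∂x - ∂P/∂y = (2*x - 3*y + 2) - (4*y) = 2*x - 7*y + 2.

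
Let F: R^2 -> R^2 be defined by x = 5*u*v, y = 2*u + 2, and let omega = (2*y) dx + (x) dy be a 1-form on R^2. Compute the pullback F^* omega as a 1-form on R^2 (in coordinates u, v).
F^* omega = (10*v*(3*u + 2)) du + (20*u*(u + 1)) dv

Using F^*(f dg) = (f ∘ F) d(g ∘ F), substitute each coordinate x_i by F_i(u, v) in f_i, and replace dx_i by d F_i = (∂F_i/∂u) du + (∂F_i/∂v) dv.
  For the x component: f_1(F) = 4*u + 4; d F_1 = (5*v) du + (5*u) dv
  For the y component: f_2(F) = 5*u*v; d F_2 = (2) du + (0) dv
Combining and collecting du, dv coefficients:
  coeff of du: 10*v*(3*u + 2)
  coeff of dv: 20*u*(u + 1)
F^* omega = (10*v*(3*u + 2)) du + (20*u*(u + 1)) dv.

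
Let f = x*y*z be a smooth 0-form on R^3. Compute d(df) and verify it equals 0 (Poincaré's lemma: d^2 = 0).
d(df) = 0

Step 1: df = sum_i (∂f/∂x_i) dx_i = (y*z) dx + (x*z) dy + (x*y) dz.
Step 2: Apply d again. Using the 1-form formula, the coefficient of dx ∧ dy in d(df) is ∂^2 f/∂x ∂y - ∂^2 f/∂y ∂x = (z) - (z) = 0 (equality of mixed partials for smooth f).
Similarly for dx ∧ dz and dy ∧ dz — all coefficients vanish. So d(df) = 0.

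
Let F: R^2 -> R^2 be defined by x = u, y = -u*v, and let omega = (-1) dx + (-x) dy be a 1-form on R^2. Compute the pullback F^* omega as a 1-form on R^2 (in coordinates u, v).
F^* omega = (u*v - 1) du + (u^2) dv

Using F^*(f dg) = (f ∘ F) d(g ∘ F), substitute each coordinate x_i by F_i(u, v) in f_i, and replace dx_i by d F_i = (∂F_i/∂u) du + (∂F_i/∂v) dv.
  For the x component: f_1(F) = -1; d F_1 = (1) du + (0) dv
  For the y component: f_2(F) = -u; d F_2 = (-v) du + (-u) dv
Combining and collecting du, dv coefficients:
  coeff of du: u*v - 1
  coeff of dv: u^2
F^* omega = (u*v - 1) du + (u^2) dv.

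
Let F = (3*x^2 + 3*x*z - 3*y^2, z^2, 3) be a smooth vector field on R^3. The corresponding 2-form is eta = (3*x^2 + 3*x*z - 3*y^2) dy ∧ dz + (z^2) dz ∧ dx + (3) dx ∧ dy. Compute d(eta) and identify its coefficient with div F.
d(eta) = (6*x + 3*z) dx ∧ dy ∧ dz; div F = 6*x + 3*z

For a 2-form in R^3 of the form above, applying d gives a 3-form with coefficient ∂P/∂x + ∂Q/∂y + ∂R/∂z:
  ∂P/∂x = 6*x + 3*z
  ∂Q/∂y = 0
  ∂R/∂z = 0
Sum = 6*x + 3*z, which is exactly div F.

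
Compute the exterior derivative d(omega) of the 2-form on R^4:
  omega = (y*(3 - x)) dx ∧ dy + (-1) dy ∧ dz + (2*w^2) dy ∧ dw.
d(omega) = 0

For a 2-form omega = sum_{i<j} g_{ij} dx_i ∧ dx_j, the exterior derivative is
  d(omega) = sum_{i<j} d(g_{ij}) ∧ dx_i ∧ dx_j = sum_{i<j, k} (∂g_{ij}/∂x_k) dx_k ∧ dx_i ∧ dx_j.
Expand each term, using dx_k ∧ dx_i ∧ dx_j = sgn(permutation) dx_{(a)} ∧ dx_{(b)} ∧ dx_{(c)} with (a < b < c) sorted:

Collecting like 3-forms: d(omega) = 0.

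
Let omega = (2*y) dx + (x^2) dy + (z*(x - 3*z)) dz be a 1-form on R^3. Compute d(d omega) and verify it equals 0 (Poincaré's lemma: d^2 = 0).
d(d omega) = 0

Step 1: d omega = sum_{i<j} (∂f_j/∂x_i - ∂f_i/∂x_j) dx_i ∧ dx_j:
  coeff of dx ∧ dy: 2*x - 2
  coeff of dx ∧ dz: z
  coeff of dy ∧ dz: 0
Step 2: Apply d again to each 2-form coefficient. The only possible 3-form in R^3 is dx ∧ dy ∧ dz, with coefficient
  ∂(coeff of dy∧dz)/∂x - ∂(coeff of dx∧dz)/∂y + ∂(coeff of dx∧dy)/∂z
  = ∂/∂x (0) - ∂/∂y (z) + ∂/∂z (2*x - 2).
Each of these terms simplifies to sums of mixed partials that cancel in pairs. The result is 0 (by equality of mixed partials for smooth functions — Schwarz / Clairaut).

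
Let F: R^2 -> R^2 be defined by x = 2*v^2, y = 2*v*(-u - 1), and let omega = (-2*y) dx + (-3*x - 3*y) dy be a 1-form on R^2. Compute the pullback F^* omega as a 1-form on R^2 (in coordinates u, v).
F^* omega = (12*v^2*(-u + v - 1)) du + (4*v*(-3*u^2 + 7*u*v - 6*u + 7*v - 3)) dv

Using F^*(f dg) = (f ∘ F) d(g ∘ F), substitute each coordinate x_i by F_i(u, v) in f_i, and replace dx_i by d F_i = (∂F_i/∂u) du + (∂F_i/∂v) dv.
  For the x component: f_1(F) = 4*v*(u + 1); d F_1 = (0) du + (4*v) dv
  For the y component: f_2(F) = 6*v*(u - v + 1); d F_2 = (-2*v) du + (-2*u - 2) dv
Combining and collecting du, dv coefficients:
  coeff of du: 12*v^2*(-u + v - 1)
  coeff of dv: 4*v*(-3*u^2 + 7*u*v - 6*u + 7*v - 3)
F^* omega = (12*v^2*(-u + v - 1)) du + (4*v*(-3*u^2 + 7*u*v - 6*u + 7*v - 3)) dv.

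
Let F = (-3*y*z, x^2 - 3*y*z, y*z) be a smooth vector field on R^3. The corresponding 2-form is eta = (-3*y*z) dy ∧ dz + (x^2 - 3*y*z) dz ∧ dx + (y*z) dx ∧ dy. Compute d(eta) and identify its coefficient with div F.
d(eta) = (y - 3*z) dx ∧ dy ∧ dz; div F = y - 3*z

For a 2-form in R^3 of the form above, applying d gives a 3-form with coefficient ∂P/∂x + ∂Q/∂y + ∂R/∂z:
  ∂P/∂x = 0
  ∂Q/∂y = -3*z
  ∂R/∂z = y
Sum = y - 3*z, which is exactly div F.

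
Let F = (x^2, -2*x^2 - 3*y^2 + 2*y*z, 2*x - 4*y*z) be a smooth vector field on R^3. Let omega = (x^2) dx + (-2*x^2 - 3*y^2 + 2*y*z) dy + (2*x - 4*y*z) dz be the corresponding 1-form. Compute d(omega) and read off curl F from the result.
d(omega) = (-2*y - 4*z) dy ∧ dz + (-2) dz ∧ dx + (-4*x) dx ∧ dy; curl F = (-2*y - 4*z, -2, -4*x)

d omega = sum_{i<j} (∂f_j/∂x_i - ∂f_i/∂x_j) dx_i ∧ dx_j. Under the identification (dy ∧ dz, dz ∧ dx, dx ∧ dy) ↔ (e_x, e_y, e_z), the coefficients are exactly the components of curl F. Compute:
  ∂R/∂y - ∂Q/∂z = (-4*z) - (2*y) = -2*y - 4*z
  ∂P/∂z - ∂R/∂x = (0) - (2) = -2
  ∂Q/∂x - ∂P/∂y = (-4*x) - (0) = -4*x.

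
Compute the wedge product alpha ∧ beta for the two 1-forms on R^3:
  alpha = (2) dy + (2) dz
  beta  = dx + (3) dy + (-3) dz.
alpha ∧ beta = (-2) dx ∧ dy + (-12) dy ∧ dz + (-2) dx ∧ dz

Distribute the wedge, using dx_i ∧ dx_j = -dx_j ∧ dx_i and dx_i ∧ dx_i = 0. For each pair (i, j) with i < j, the coefficient of dx_i ∧ dx_j in alpha ∧ beta is (alpha_i * beta_j - alpha_j * beta_i). Collecting: alpha ∧ beta = (-2) dx ∧ dy + (-12) dy ∧ dz + (-2) dx ∧ dz.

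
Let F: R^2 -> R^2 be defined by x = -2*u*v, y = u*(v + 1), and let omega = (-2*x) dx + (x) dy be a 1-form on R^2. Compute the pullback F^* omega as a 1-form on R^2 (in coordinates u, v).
F^* omega = (2*u*v*(-5*v - 1)) du + (-10*u^2*v) dv

Using F^*(f dg) = (f ∘ F) d(g ∘ F), substitute each coordinate x_i by F_i(u, v) in f_i, and replace dx_i by d F_i = (∂F_i/∂u) du + (∂F_i/∂v) dv.
  For the x component: f_1(F) = 4*u*v; d F_1 = (-2*v) du + (-2*u) dv
  For the y component: f_2(F) = -2*u*v; d F_2 = (v + 1) du + (u) dv
Combining and collecting du, dv coefficients:
  coeff of du: 2*u*v*(-5*v - 1)
  coeff of dv: -10*u^2*v
F^* omega = (2*u*v*(-5*v - 1)) du + (-10*u^2*v) dv.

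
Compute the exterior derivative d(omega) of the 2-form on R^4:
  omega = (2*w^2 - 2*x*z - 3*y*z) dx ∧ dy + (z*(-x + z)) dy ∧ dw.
d(omega) = (-2*x - 3*y) dx ∧ dy ∧ dz + (4*w - z) dx ∧ dy ∧ dw + (x - 2*z) dy ∧ dz ∧ dw

For a 2-form omega = sum_{i<j} g_{ij} dx_i ∧ dx_j, the exterior derivative is
  d(omega) = sum_{i<j} d(g_{ij}) ∧ dx_i ∧ dx_j = sum_{i<j, k} (∂g_{ij}/∂x_k) dx_k ∧ dx_i ∧ dx_j.
Expand each term, using dx_k ∧ dx_i ∧ dx_j = sgn(permutation) dx_{(a)} ∧ dx_{(b)} ∧ dx_{(c)} with (a < b < c) sorted:
  d(2*w^2 - 2*x*z - 3*y*z) includes (∂/∂z)(2*w^2 - 2*x*z - 3*y*z) dz = (-2*x - 3*y) dz, which multiplied by dx ∧ dy gives (-2*x - 3*y) dx ∧ dy ∧ dz
  d(2*w^2 - 2*x*z - 3*y*z) includes (∂/∂w)(2*w^2 - 2*x*z - 3*y*z) dw = (4*w) dw, which multiplied by dx ∧ dy gives (4*w) dx ∧ dy ∧ dw
  d(z*(-x + z)) includes (∂/∂x)(z*(-x + z)) dx = (-z) dx, which multiplied by dy ∧ dw gives (-z) dx ∧ dy ∧ dw
  d(z*(-x + z)) includes (∂/∂z)(z*(-x + z)) dz = (-x + 2*z) dz, which multiplied by dy ∧ dw gives (x - 2*z) dy ∧ dz ∧ dw
Collecting like 3-forms: d(omega) = (-2*x - 3*y) dx ∧ dy ∧ dz + (4*w - z) dx ∧ dy ∧ dw + (x - 2*z) dy ∧ dz ∧ dw.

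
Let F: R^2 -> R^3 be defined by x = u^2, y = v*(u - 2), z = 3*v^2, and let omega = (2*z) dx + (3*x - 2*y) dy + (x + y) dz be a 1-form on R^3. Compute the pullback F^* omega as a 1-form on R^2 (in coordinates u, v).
F^* omega = (v*(3*u^2 + 10*u*v + 4*v)) du + (3*u^3 + 4*u^2*v - 6*u^2 + 6*u*v^2 + 8*u*v - 12*v^2 - 8*v) dv

Using F^*(f dg) = (f ∘ F) d(g ∘ F), substitute each coordinate x_i by F_i(u, v) in f_i, and replace dx_i by d F_i = (∂F_i/∂u) du + (∂F_i/∂v) dv.
  For the x component: f_1(F) = 6*v^2; d F_1 = (2*u) du + (0) dv
  For the y component: f_2(F) = 3*u^2 - 2*u*v + 4*v; d F_2 = (v) du + (u - 2) dv
  For the z component: f_3(F) = u^2 + u*v - 2*v; d F_3 = (0) du + (6*v) dv
Combining and collecting du, dv coefficients:
  coeff of du: v*(3*u^2 + 10*u*v + 4*v)
  coeff of dv: 3*u^3 + 4*u^2*v - 6*u^2 + 6*u*v^2 + 8*u*v - 12*v^2 - 8*v
F^* omega = (v*(3*u^2 + 10*u*v + 4*v)) du + (3*u^3 + 4*u^2*v - 6*u^2 + 6*u*v^2 + 8*u*v - 12*v^2 - 8*v) dv.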